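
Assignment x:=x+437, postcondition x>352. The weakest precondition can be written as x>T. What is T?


Formula: wp(x:=E, P) = P[E/x] (substitute E for x in postcondition)
Step 1: Postcondition: x>352
Step 2: Substitute x+437 for x: x+437>352
Step 3: Solve for x: x > 352-437 = -85

-85


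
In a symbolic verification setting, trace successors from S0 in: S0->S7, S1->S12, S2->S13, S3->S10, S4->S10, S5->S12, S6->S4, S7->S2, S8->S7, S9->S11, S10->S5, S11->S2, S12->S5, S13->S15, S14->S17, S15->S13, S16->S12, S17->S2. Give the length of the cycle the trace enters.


Trace from S0 until a state repeats:
  S0 -> S7 -> S2 -> S13 -> S15 -> S13
S13 first seen at step 3, revisited at step 5.
Cycle length = 5 - 3 = 2

2


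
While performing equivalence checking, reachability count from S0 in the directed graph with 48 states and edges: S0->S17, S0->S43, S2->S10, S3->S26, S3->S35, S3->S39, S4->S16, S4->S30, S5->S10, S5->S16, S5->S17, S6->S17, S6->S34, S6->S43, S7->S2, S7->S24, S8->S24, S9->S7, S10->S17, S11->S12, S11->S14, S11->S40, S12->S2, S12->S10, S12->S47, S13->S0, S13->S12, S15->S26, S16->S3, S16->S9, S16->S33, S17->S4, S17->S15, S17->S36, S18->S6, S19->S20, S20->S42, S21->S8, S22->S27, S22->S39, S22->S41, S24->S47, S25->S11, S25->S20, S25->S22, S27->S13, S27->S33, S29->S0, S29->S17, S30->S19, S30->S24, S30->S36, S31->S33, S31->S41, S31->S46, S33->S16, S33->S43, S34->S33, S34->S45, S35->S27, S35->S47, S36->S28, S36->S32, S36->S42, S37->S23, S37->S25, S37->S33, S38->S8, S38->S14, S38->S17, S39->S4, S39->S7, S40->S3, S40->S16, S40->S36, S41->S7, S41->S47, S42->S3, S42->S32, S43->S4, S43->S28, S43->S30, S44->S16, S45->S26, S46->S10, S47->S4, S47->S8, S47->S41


BFS from S0:
  layer 0: {S0}
  layer 1: {S17, S43}
  layer 2: {S4, S15, S28, S30, S36}
  layer 3: {S16, S19, S24, S26, S32, S42}
  layer 4: {S3, S9, S20, S33, S47}
  layer 5: {S7, S8, S35, S39, S41}
  layer 6: {S2, S27}
  layer 7: {S10, S13}
  layer 8: {S12}
Reachable set: {S0, S2, S3, S4, S7, S8, S9, S10, S12, S13, S15, S16, S17, S19, S20, S24, S26, S27, S28, S30, S32, S33, S35, S36, S39, S41, S42, S43, S47}
Count = 29

29


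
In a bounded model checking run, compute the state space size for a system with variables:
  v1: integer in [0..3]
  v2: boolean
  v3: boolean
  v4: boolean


State space = product of domain sizes of all variables.
Domain sizes:
  v1 (integer in [0..3]): 4
  v2 (boolean): 2
  v3 (boolean): 2
  v4 (boolean): 2
Product = 4 * 2 * 2 * 2 = 32

32


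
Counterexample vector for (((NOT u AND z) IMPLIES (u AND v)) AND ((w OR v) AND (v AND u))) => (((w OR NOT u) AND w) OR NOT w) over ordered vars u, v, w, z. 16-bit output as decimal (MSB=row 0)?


F1 = (((NOT u AND z) IMPLIES (u AND v)) AND ((w OR v) AND (v AND u)))
F2 = (((w OR NOT u) AND w) OR NOT w)
Counterexample to F1=>F2 is where F1=1 and F2=0.
Evaluate each row (bits = u,v,w,z, MSB first):
  row 0 [0000]: F1=0 F2=1 -> F1&~F2 -> 0
  row 1 [0001]: F1=0 F2=1 -> F1&~F2 -> 0
  row 2 [0010]: F1=0 F2=1 -> F1&~F2 -> 0
  row 3 [0011]: F1=0 F2=1 -> F1&~F2 -> 0
  row 4 [0100]: F1=0 F2=1 -> F1&~F2 -> 0
  row 5 [0101]: F1=0 F2=1 -> F1&~F2 -> 0
  row 6 [0110]: F1=0 F2=1 -> F1&~F2 -> 0
  row 7 [0111]: F1=0 F2=1 -> F1&~F2 -> 0
  row 8 [1000]: F1=0 F2=1 -> F1&~F2 -> 0
  row 9 [1001]: F1=0 F2=1 -> F1&~F2 -> 0
  row 10 [1010]: F1=0 F2=1 -> F1&~F2 -> 0
  row 11 [1011]: F1=0 F2=1 -> F1&~F2 -> 0
  row 12 [1100]: F1=1 F2=1 -> F1&~F2 -> 0
  row 13 [1101]: F1=1 F2=1 -> F1&~F2 -> 0
  row 14 [1110]: F1=1 F2=1 -> F1&~F2 -> 0
  row 15 [1111]: F1=1 F2=1 -> F1&~F2 -> 0
Full result column, 4 rows per line (u,v fixed per line; w,z runs 00..11 left to right):
  rows 0-3 [u,v=00]: 0000  = hex 0
  rows 4-7 [u,v=01]: 0000  = hex 0
  rows 8-11 [u,v=10]: 0000  = hex 0
  rows 12-15 [u,v=11]: 0000  = hex 0
Counterexample vector (row 0 .. row 15) = 0000000000000000
Output column grouped in 4s = 0000 0000 0000 0000 = 0x0000
Convert to decimal digit by digit (value = value*16 + digit):
  0 -> 0
  0*16 + 0 = 0
  0*16 + 0 = 0
  0*16 + 0 = 0
Decimal = 0

0


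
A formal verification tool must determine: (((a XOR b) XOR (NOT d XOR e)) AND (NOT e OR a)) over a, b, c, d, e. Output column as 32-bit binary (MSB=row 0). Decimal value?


Formula: (((a XOR b) XOR (NOT d XOR e)) AND (NOT e OR a)) over a, b, c, d, e (32 rows)
Evaluate each row (bits = a,b,c,d,e, MSB first):
  row 0 [00000]: (((0 XOR 0) XOR (NOT 0 XOR 0)) AND (NOT 0 OR 0)) -> 1
  row 1 [00001]: (((0 XOR 0) XOR (NOT 0 XOR 1)) AND (NOT 1 OR 0)) -> 0
  row 2 [00010]: (((0 XOR 0) XOR (NOT 1 XOR 0)) AND (NOT 0 OR 0)) -> 0
  row 3 [00011]: (((0 XOR 0) XOR (NOT 1 XOR 1)) AND (NOT 1 OR 0)) -> 0
  row 4 [00100]: (((0 XOR 0) XOR (NOT 0 XOR 0)) AND (NOT 0 OR 0)) -> 1
  row 5 [00101]: (((0 XOR 0) XOR (NOT 0 XOR 1)) AND (NOT 1 OR 0)) -> 0
  row 6 [00110]: (((0 XOR 0) XOR (NOT 1 XOR 0)) AND (NOT 0 OR 0)) -> 0
  row 7 [00111]: (((0 XOR 0) XOR (NOT 1 XOR 1)) AND (NOT 1 OR 0)) -> 0
  row 8 [01000]: (((0 XOR 1) XOR (NOT 0 XOR 0)) AND (NOT 0 OR 0)) -> 0
  row 9 [01001]: (((0 XOR 1) XOR (NOT 0 XOR 1)) AND (NOT 1 OR 0)) -> 0
  row 10 [01010]: (((0 XOR 1) XOR (NOT 1 XOR 0)) AND (NOT 0 OR 0)) -> 1
  row 11 [01011]: (((0 XOR 1) XOR (NOT 1 XOR 1)) AND (NOT 1 OR 0)) -> 0
  row 12 [01100]: (((0 XOR 1) XOR (NOT 0 XOR 0)) AND (NOT 0 OR 0)) -> 0
  row 13 [01101]: (((0 XOR 1) XOR (NOT 0 XOR 1)) AND (NOT 1 OR 0)) -> 0
  row 14 [01110]: (((0 XOR 1) XOR (NOT 1 XOR 0)) AND (NOT 0 OR 0)) -> 1
  row 15 [01111]: (((0 XOR 1) XOR (NOT 1 XOR 1)) AND (NOT 1 OR 0)) -> 0
  row 16 [10000]: (((1 XOR 0) XOR (NOT 0 XOR 0)) AND (NOT 0 OR 1)) -> 0
  row 17 [10001]: (((1 XOR 0) XOR (NOT 0 XOR 1)) AND (NOT 1 OR 1)) -> 1
  row 18 [10010]: (((1 XOR 0) XOR (NOT 1 XOR 0)) AND (NOT 0 OR 1)) -> 1
  row 19 [10011]: (((1 XOR 0) XOR (NOT 1 XOR 1)) AND (NOT 1 OR 1)) -> 0
  row 20 [10100]: (((1 XOR 0) XOR (NOT 0 XOR 0)) AND (NOT 0 OR 1)) -> 0
  row 21 [10101]: (((1 XOR 0) XOR (NOT 0 XOR 1)) AND (NOT 1 OR 1)) -> 1
  row 22 [10110]: (((1 XOR 0) XOR (NOT 1 XOR 0)) AND (NOT 0 OR 1)) -> 1
  row 23 [10111]: (((1 XOR 0) XOR (NOT 1 XOR 1)) AND (NOT 1 OR 1)) -> 0
  row 24 [11000]: (((1 XOR 1) XOR (NOT 0 XOR 0)) AND (NOT 0 OR 1)) -> 1
  row 25 [11001]: (((1 XOR 1) XOR (NOT 0 XOR 1)) AND (NOT 1 OR 1)) -> 0
  row 26 [11010]: (((1 XOR 1) XOR (NOT 1 XOR 0)) AND (NOT 0 OR 1)) -> 0
  row 27 [11011]: (((1 XOR 1) XOR (NOT 1 XOR 1)) AND (NOT 1 OR 1)) -> 1
  row 28 [11100]: (((1 XOR 1) XOR (NOT 0 XOR 0)) AND (NOT 0 OR 1)) -> 1
  row 29 [11101]: (((1 XOR 1) XOR (NOT 0 XOR 1)) AND (NOT 1 OR 1)) -> 0
  row 30 [11110]: (((1 XOR 1) XOR (NOT 1 XOR 0)) AND (NOT 0 OR 1)) -> 0
  row 31 [11111]: (((1 XOR 1) XOR (NOT 1 XOR 1)) AND (NOT 1 OR 1)) -> 1
Full result column, 4 rows per line (a,b,c fixed per line; d,e runs 00..11 left to right):
  rows 0-3 [a,b,c=000]: 1000  = hex 8
  rows 4-7 [a,b,c=001]: 1000  = hex 8
  rows 8-11 [a,b,c=010]: 0010  = hex 2
  rows 12-15 [a,b,c=011]: 0010  = hex 2
  rows 16-19 [a,b,c=100]: 0110  = hex 6
  rows 20-23 [a,b,c=101]: 0110  = hex 6
  rows 24-27 [a,b,c=110]: 1001  = hex 9
  rows 28-31 [a,b,c=111]: 1001  = hex 9
Output column (row 0 .. row 31) = 10001000001000100110011010011001
Output column grouped in 4s = 1000 1000 0010 0010 0110 0110 1001 1001 = 0x88226699
Convert to decimal digit by digit (value = value*16 + digit):
  8 -> 8
  8*16 + 8 = 136
  136*16 + 2 = 2178
  2178*16 + 2 = 34850
  34850*16 + 6 = 557606
  557606*16 + 6 = 8921702
  8921702*16 + 9 = 142747241
  142747241*16 + 9 = 2283955865
Decimal = 2283955865

2283955865


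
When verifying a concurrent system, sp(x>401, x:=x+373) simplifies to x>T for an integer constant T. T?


Formula: sp(P, x:=E) = exists old_x. (x = E[old_x/x]) AND P[old_x/x] (old_x is the value of x before the assignment; eliminate old_x by solving x = E[old_x/x] for old_x)
Step 1: Precondition P: x>401, i.e. old_x > 401
Step 2: Assignment gives x = old_x + 373, so old_x = x - 373
Step 3: Substitute into P: x - 373 > 401
Step 4: Simplify: x > 401+373 = 774

774


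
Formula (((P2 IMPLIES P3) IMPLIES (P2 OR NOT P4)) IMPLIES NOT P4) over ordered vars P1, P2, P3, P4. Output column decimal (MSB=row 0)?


Formula: (((P2 IMPLIES P3) IMPLIES (P2 OR NOT P4)) IMPLIES NOT P4) over P1, P2, P3, P4 (16 rows)
Evaluate each row (bits = P1,P2,P3,P4, MSB first):
  row 0 [0000]: (((0 IMPLIES 0) IMPLIES (0 OR NOT 0)) IMPLIES NOT 0) -> 1
  row 1 [0001]: (((0 IMPLIES 0) IMPLIES (0 OR NOT 1)) IMPLIES NOT 1) -> 1
  row 2 [0010]: (((0 IMPLIES 1) IMPLIES (0 OR NOT 0)) IMPLIES NOT 0) -> 1
  row 3 [0011]: (((0 IMPLIES 1) IMPLIES (0 OR NOT 1)) IMPLIES NOT 1) -> 1
  row 4 [0100]: (((1 IMPLIES 0) IMPLIES (1 OR NOT 0)) IMPLIES NOT 0) -> 1
  row 5 [0101]: (((1 IMPLIES 0) IMPLIES (1 OR NOT 1)) IMPLIES NOT 1) -> 0
  row 6 [0110]: (((1 IMPLIES 1) IMPLIES (1 OR NOT 0)) IMPLIES NOT 0) -> 1
  row 7 [0111]: (((1 IMPLIES 1) IMPLIES (1 OR NOT 1)) IMPLIES NOT 1) -> 0
  row 8 [1000]: (((0 IMPLIES 0) IMPLIES (0 OR NOT 0)) IMPLIES NOT 0) -> 1
  row 9 [1001]: (((0 IMPLIES 0) IMPLIES (0 OR NOT 1)) IMPLIES NOT 1) -> 1
  row 10 [1010]: (((0 IMPLIES 1) IMPLIES (0 OR NOT 0)) IMPLIES NOT 0) -> 1
  row 11 [1011]: (((0 IMPLIES 1) IMPLIES (0 OR NOT 1)) IMPLIES NOT 1) -> 1
  row 12 [1100]: (((1 IMPLIES 0) IMPLIES (1 OR NOT 0)) IMPLIES NOT 0) -> 1
  row 13 [1101]: (((1 IMPLIES 0) IMPLIES (1 OR NOT 1)) IMPLIES NOT 1) -> 0
  row 14 [1110]: (((1 IMPLIES 1) IMPLIES (1 OR NOT 0)) IMPLIES NOT 0) -> 1
  row 15 [1111]: (((1 IMPLIES 1) IMPLIES (1 OR NOT 1)) IMPLIES NOT 1) -> 0
Full result column, 4 rows per line (P1,P2 fixed per line; P3,P4 runs 00..11 left to right):
  rows 0-3 [P1,P2=00]: 1111  = hex F
  rows 4-7 [P1,P2=01]: 1010  = hex A
  rows 8-11 [P1,P2=10]: 1111  = hex F
  rows 12-15 [P1,P2=11]: 1010  = hex A
Output column (row 0 .. row 15) = 1111101011111010
Output column grouped in 4s = 1111 1010 1111 1010 = 0xFAFA
Convert to decimal digit by digit (value = value*16 + digit):
  F -> 15
  15*16 + 10 (A) = 250
  250*16 + 15 (F) = 4015
  4015*16 + 10 (A) = 64250
Decimal = 64250

64250


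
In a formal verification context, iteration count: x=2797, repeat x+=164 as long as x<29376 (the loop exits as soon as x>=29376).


Step 1: x goes from 2797 toward 29376 by 164; the body runs while x<29376, so iterations = ceil((bound-start)/step)
Step 2: Distance=26579
Step 3: ceil(26579/164)=163

163


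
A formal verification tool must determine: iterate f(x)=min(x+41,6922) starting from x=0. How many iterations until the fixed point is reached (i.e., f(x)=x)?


Step 1: x=0, cap=6922, increment=41
Step 2: x grows by 41 each step until capped at 6922; fixed point is x=6922
Step 3: iterations = ceil(6922/41) = 169

169


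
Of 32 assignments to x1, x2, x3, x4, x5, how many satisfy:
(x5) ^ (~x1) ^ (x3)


CNF with 3 clauses over 5 vars (32 assignments).
An assignment satisfies CNF iff every clause has >=1 true literal.
Check each row (bits = x1,x2,x3,x4,x5; clause T/F shown):
  row 0 [00000]: clauses=FTF -> 0
  row 1 [00001]: clauses=TTF -> 0
  row 2 [00010]: clauses=FTF -> 0
  row 3 [00011]: clauses=TTF -> 0
  row 4 [00100]: clauses=FTT -> 0
  row 5 [00101]: clauses=TTT -> 1
  row 6 [00110]: clauses=FTT -> 0
  row 7 [00111]: clauses=TTT -> 1
  row 8 [01000]: clauses=FTF -> 0
  row 9 [01001]: clauses=TTF -> 0
  row 10 [01010]: clauses=FTF -> 0
  row 11 [01011]: clauses=TTF -> 0
  row 12 [01100]: clauses=FTT -> 0
  row 13 [01101]: clauses=TTT -> 1
  row 14 [01110]: clauses=FTT -> 0
  row 15 [01111]: clauses=TTT -> 1
  row 16 [10000]: clauses=FFF -> 0
  row 17 [10001]: clauses=TFF -> 0
  row 18 [10010]: clauses=FFF -> 0
  row 19 [10011]: clauses=TFF -> 0
  row 20 [10100]: clauses=FFT -> 0
  row 21 [10101]: clauses=TFT -> 0
  row 22 [10110]: clauses=FFT -> 0
  row 23 [10111]: clauses=TFT -> 0
  row 24 [11000]: clauses=FFF -> 0
  row 25 [11001]: clauses=TFF -> 0
  row 26 [11010]: clauses=FFF -> 0
  row 27 [11011]: clauses=TFF -> 0
  row 28 [11100]: clauses=FFT -> 0
  row 29 [11101]: clauses=TFT -> 0
  row 30 [11110]: clauses=FFT -> 0
  row 31 [11111]: clauses=TFT -> 0
Full result column, 8 rows per line (x1,x2 fixed per line; x3,x4,x5 runs 000..111 left to right):
  rows 0-7 [x1,x2=00]: 00000101  (ones: 2)
  rows 8-15 [x1,x2=01]: 00000101  (ones: 2)
  rows 16-23 [x1,x2=10]: 00000000  (ones: 0)
  rows 24-31 [x1,x2=11]: 00000000  (ones: 0)
Satisfying assignments = 2+2+0+0 = 4

4


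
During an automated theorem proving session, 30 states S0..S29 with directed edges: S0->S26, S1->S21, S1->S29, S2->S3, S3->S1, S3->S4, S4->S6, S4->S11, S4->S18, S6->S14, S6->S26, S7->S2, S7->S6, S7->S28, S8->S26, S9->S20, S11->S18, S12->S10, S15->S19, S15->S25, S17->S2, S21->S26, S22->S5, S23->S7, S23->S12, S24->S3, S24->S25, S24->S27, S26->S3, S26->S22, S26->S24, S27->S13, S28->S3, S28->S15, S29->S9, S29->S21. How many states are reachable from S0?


BFS from S0:
  layer 0: {S0}
  layer 1: {S26}
  layer 2: {S3, S22, S24}
  layer 3: {S1, S4, S5, S25, S27}
  layer 4: {S6, S11, S13, S18, S21, S29}
  layer 5: {S9, S14}
  layer 6: {S20}
Reachable set: {S0, S1, S3, S4, S5, S6, S9, S11, S13, S14, S18, S20, S21, S22, S24, S25, S26, S27, S29}
Count = 19

19


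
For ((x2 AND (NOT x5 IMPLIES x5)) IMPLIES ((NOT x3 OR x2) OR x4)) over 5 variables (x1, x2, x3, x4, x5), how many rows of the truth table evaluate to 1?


Formula: ((x2 AND (NOT x5 IMPLIES x5)) IMPLIES ((NOT x3 OR x2) OR x4)) over 5 vars (32 rows)
Evaluate each row (x1, x2, x3, x4, x5 as bits, MSB first):
  row 0 [00000]: ((0 AND (NOT 0 IMPLIES 0)) IMPLIES ((NOT 0 OR 0) OR 0)) -> 1
  row 1 [00001]: ((0 AND (NOT 1 IMPLIES 1)) IMPLIES ((NOT 0 OR 0) OR 0)) -> 1
  row 2 [00010]: ((0 AND (NOT 0 IMPLIES 0)) IMPLIES ((NOT 0 OR 0) OR 1)) -> 1
  row 3 [00011]: ((0 AND (NOT 1 IMPLIES 1)) IMPLIES ((NOT 0 OR 0) OR 1)) -> 1
  row 4 [00100]: ((0 AND (NOT 0 IMPLIES 0)) IMPLIES ((NOT 1 OR 0) OR 0)) -> 1
  row 5 [00101]: ((0 AND (NOT 1 IMPLIES 1)) IMPLIES ((NOT 1 OR 0) OR 0)) -> 1
  row 6 [00110]: ((0 AND (NOT 0 IMPLIES 0)) IMPLIES ((NOT 1 OR 0) OR 1)) -> 1
  row 7 [00111]: ((0 AND (NOT 1 IMPLIES 1)) IMPLIES ((NOT 1 OR 0) OR 1)) -> 1
  row 8 [01000]: ((1 AND (NOT 0 IMPLIES 0)) IMPLIES ((NOT 0 OR 1) OR 0)) -> 1
  row 9 [01001]: ((1 AND (NOT 1 IMPLIES 1)) IMPLIES ((NOT 0 OR 1) OR 0)) -> 1
  row 10 [01010]: ((1 AND (NOT 0 IMPLIES 0)) IMPLIES ((NOT 0 OR 1) OR 1)) -> 1
  row 11 [01011]: ((1 AND (NOT 1 IMPLIES 1)) IMPLIES ((NOT 0 OR 1) OR 1)) -> 1
  row 12 [01100]: ((1 AND (NOT 0 IMPLIES 0)) IMPLIES ((NOT 1 OR 1) OR 0)) -> 1
  row 13 [01101]: ((1 AND (NOT 1 IMPLIES 1)) IMPLIES ((NOT 1 OR 1) OR 0)) -> 1
  row 14 [01110]: ((1 AND (NOT 0 IMPLIES 0)) IMPLIES ((NOT 1 OR 1) OR 1)) -> 1
  row 15 [01111]: ((1 AND (NOT 1 IMPLIES 1)) IMPLIES ((NOT 1 OR 1) OR 1)) -> 1
  row 16 [10000]: ((0 AND (NOT 0 IMPLIES 0)) IMPLIES ((NOT 0 OR 0) OR 0)) -> 1
  row 17 [10001]: ((0 AND (NOT 1 IMPLIES 1)) IMPLIES ((NOT 0 OR 0) OR 0)) -> 1
  row 18 [10010]: ((0 AND (NOT 0 IMPLIES 0)) IMPLIES ((NOT 0 OR 0) OR 1)) -> 1
  row 19 [10011]: ((0 AND (NOT 1 IMPLIES 1)) IMPLIES ((NOT 0 OR 0) OR 1)) -> 1
  row 20 [10100]: ((0 AND (NOT 0 IMPLIES 0)) IMPLIES ((NOT 1 OR 0) OR 0)) -> 1
  row 21 [10101]: ((0 AND (NOT 1 IMPLIES 1)) IMPLIES ((NOT 1 OR 0) OR 0)) -> 1
  row 22 [10110]: ((0 AND (NOT 0 IMPLIES 0)) IMPLIES ((NOT 1 OR 0) OR 1)) -> 1
  row 23 [10111]: ((0 AND (NOT 1 IMPLIES 1)) IMPLIES ((NOT 1 OR 0) OR 1)) -> 1
  row 24 [11000]: ((1 AND (NOT 0 IMPLIES 0)) IMPLIES ((NOT 0 OR 1) OR 0)) -> 1
  row 25 [11001]: ((1 AND (NOT 1 IMPLIES 1)) IMPLIES ((NOT 0 OR 1) OR 0)) -> 1
  row 26 [11010]: ((1 AND (NOT 0 IMPLIES 0)) IMPLIES ((NOT 0 OR 1) OR 1)) -> 1
  row 27 [11011]: ((1 AND (NOT 1 IMPLIES 1)) IMPLIES ((NOT 0 OR 1) OR 1)) -> 1
  row 28 [11100]: ((1 AND (NOT 0 IMPLIES 0)) IMPLIES ((NOT 1 OR 1) OR 0)) -> 1
  row 29 [11101]: ((1 AND (NOT 1 IMPLIES 1)) IMPLIES ((NOT 1 OR 1) OR 0)) -> 1
  row 30 [11110]: ((1 AND (NOT 0 IMPLIES 0)) IMPLIES ((NOT 1 OR 1) OR 1)) -> 1
  row 31 [11111]: ((1 AND (NOT 1 IMPLIES 1)) IMPLIES ((NOT 1 OR 1) OR 1)) -> 1
Full result column, 8 rows per line (x1,x2 fixed per line; x3,x4,x5 runs 000..111 left to right):
  rows 0-7 [x1,x2=00]: 11111111  (ones: 8)
  rows 8-15 [x1,x2=01]: 11111111  (ones: 8)
  rows 16-23 [x1,x2=10]: 11111111  (ones: 8)
  rows 24-31 [x1,x2=11]: 11111111  (ones: 8)
Count of 1-rows = 8+8+8+8 = 32

32


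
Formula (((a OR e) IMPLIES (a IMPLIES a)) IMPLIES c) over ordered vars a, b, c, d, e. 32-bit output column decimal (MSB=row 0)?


Formula: (((a OR e) IMPLIES (a IMPLIES a)) IMPLIES c) over a, b, c, d, e (32 rows)
Evaluate each row (bits = a,b,c,d,e, MSB first):
  row 0 [00000]: (((0 OR 0) IMPLIES (0 IMPLIES 0)) IMPLIES 0) -> 0
  row 1 [00001]: (((0 OR 1) IMPLIES (0 IMPLIES 0)) IMPLIES 0) -> 0
  row 2 [00010]: (((0 OR 0) IMPLIES (0 IMPLIES 0)) IMPLIES 0) -> 0
  row 3 [00011]: (((0 OR 1) IMPLIES (0 IMPLIES 0)) IMPLIES 0) -> 0
  row 4 [00100]: (((0 OR 0) IMPLIES (0 IMPLIES 0)) IMPLIES 1) -> 1
  row 5 [00101]: (((0 OR 1) IMPLIES (0 IMPLIES 0)) IMPLIES 1) -> 1
  row 6 [00110]: (((0 OR 0) IMPLIES (0 IMPLIES 0)) IMPLIES 1) -> 1
  row 7 [00111]: (((0 OR 1) IMPLIES (0 IMPLIES 0)) IMPLIES 1) -> 1
  row 8 [01000]: (((0 OR 0) IMPLIES (0 IMPLIES 0)) IMPLIES 0) -> 0
  row 9 [01001]: (((0 OR 1) IMPLIES (0 IMPLIES 0)) IMPLIES 0) -> 0
  row 10 [01010]: (((0 OR 0) IMPLIES (0 IMPLIES 0)) IMPLIES 0) -> 0
  row 11 [01011]: (((0 OR 1) IMPLIES (0 IMPLIES 0)) IMPLIES 0) -> 0
  row 12 [01100]: (((0 OR 0) IMPLIES (0 IMPLIES 0)) IMPLIES 1) -> 1
  row 13 [01101]: (((0 OR 1) IMPLIES (0 IMPLIES 0)) IMPLIES 1) -> 1
  row 14 [01110]: (((0 OR 0) IMPLIES (0 IMPLIES 0)) IMPLIES 1) -> 1
  row 15 [01111]: (((0 OR 1) IMPLIES (0 IMPLIES 0)) IMPLIES 1) -> 1
  row 16 [10000]: (((1 OR 0) IMPLIES (1 IMPLIES 1)) IMPLIES 0) -> 0
  row 17 [10001]: (((1 OR 1) IMPLIES (1 IMPLIES 1)) IMPLIES 0) -> 0
  row 18 [10010]: (((1 OR 0) IMPLIES (1 IMPLIES 1)) IMPLIES 0) -> 0
  row 19 [10011]: (((1 OR 1) IMPLIES (1 IMPLIES 1)) IMPLIES 0) -> 0
  row 20 [10100]: (((1 OR 0) IMPLIES (1 IMPLIES 1)) IMPLIES 1) -> 1
  row 21 [10101]: (((1 OR 1) IMPLIES (1 IMPLIES 1)) IMPLIES 1) -> 1
  row 22 [10110]: (((1 OR 0) IMPLIES (1 IMPLIES 1)) IMPLIES 1) -> 1
  row 23 [10111]: (((1 OR 1) IMPLIES (1 IMPLIES 1)) IMPLIES 1) -> 1
  row 24 [11000]: (((1 OR 0) IMPLIES (1 IMPLIES 1)) IMPLIES 0) -> 0
  row 25 [11001]: (((1 OR 1) IMPLIES (1 IMPLIES 1)) IMPLIES 0) -> 0
  row 26 [11010]: (((1 OR 0) IMPLIES (1 IMPLIES 1)) IMPLIES 0) -> 0
  row 27 [11011]: (((1 OR 1) IMPLIES (1 IMPLIES 1)) IMPLIES 0) -> 0
  row 28 [11100]: (((1 OR 0) IMPLIES (1 IMPLIES 1)) IMPLIES 1) -> 1
  row 29 [11101]: (((1 OR 1) IMPLIES (1 IMPLIES 1)) IMPLIES 1) -> 1
  row 30 [11110]: (((1 OR 0) IMPLIES (1 IMPLIES 1)) IMPLIES 1) -> 1
  row 31 [11111]: (((1 OR 1) IMPLIES (1 IMPLIES 1)) IMPLIES 1) -> 1
Full result column, 4 rows per line (a,b,c fixed per line; d,e runs 00..11 left to right):
  rows 0-3 [a,b,c=000]: 0000  = hex 0
  rows 4-7 [a,b,c=001]: 1111  = hex F
  rows 8-11 [a,b,c=010]: 0000  = hex 0
  rows 12-15 [a,b,c=011]: 1111  = hex F
  rows 16-19 [a,b,c=100]: 0000  = hex 0
  rows 20-23 [a,b,c=101]: 1111  = hex F
  rows 24-27 [a,b,c=110]: 0000  = hex 0
  rows 28-31 [a,b,c=111]: 1111  = hex F
Output column (row 0 .. row 31) = 00001111000011110000111100001111
Output column grouped in 4s = 0000 1111 0000 1111 0000 1111 0000 1111 = 0x0F0F0F0F
Convert to decimal digit by digit (value = value*16 + digit):
  0 -> 0
  0*16 + 15 (F) = 15
  15*16 + 0 = 240
  240*16 + 15 (F) = 3855
  3855*16 + 0 = 61680
  61680*16 + 15 (F) = 986895
  986895*16 + 0 = 15790320
  15790320*16 + 15 (F) = 252645135
Decimal = 252645135

252645135


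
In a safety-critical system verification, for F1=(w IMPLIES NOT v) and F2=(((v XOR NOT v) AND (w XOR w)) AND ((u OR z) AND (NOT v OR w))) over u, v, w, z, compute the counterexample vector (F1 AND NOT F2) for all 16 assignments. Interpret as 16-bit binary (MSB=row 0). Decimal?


F1 = (w IMPLIES NOT v)
F2 = (((v XOR NOT v) AND (w XOR w)) AND ((u OR z) AND (NOT v OR w)))
Counterexample to F1=>F2 is where F1=1 and F2=0.
Evaluate each row (bits = u,v,w,z, MSB first):
  row 0 [0000]: F1=1 F2=0 -> F1&~F2 -> 1
  row 1 [0001]: F1=1 F2=0 -> F1&~F2 -> 1
  row 2 [0010]: F1=1 F2=0 -> F1&~F2 -> 1
  row 3 [0011]: F1=1 F2=0 -> F1&~F2 -> 1
  row 4 [0100]: F1=1 F2=0 -> F1&~F2 -> 1
  row 5 [0101]: F1=1 F2=0 -> F1&~F2 -> 1
  row 6 [0110]: F1=0 F2=0 -> F1&~F2 -> 0
  row 7 [0111]: F1=0 F2=0 -> F1&~F2 -> 0
  row 8 [1000]: F1=1 F2=0 -> F1&~F2 -> 1
  row 9 [1001]: F1=1 F2=0 -> F1&~F2 -> 1
  row 10 [1010]: F1=1 F2=0 -> F1&~F2 -> 1
  row 11 [1011]: F1=1 F2=0 -> F1&~F2 -> 1
  row 12 [1100]: F1=1 F2=0 -> F1&~F2 -> 1
  row 13 [1101]: F1=1 F2=0 -> F1&~F2 -> 1
  row 14 [1110]: F1=0 F2=0 -> F1&~F2 -> 0
  row 15 [1111]: F1=0 F2=0 -> F1&~F2 -> 0
Full result column, 4 rows per line (u,v fixed per line; w,z runs 00..11 left to right):
  rows 0-3 [u,v=00]: 1111  = hex F
  rows 4-7 [u,v=01]: 1100  = hex C
  rows 8-11 [u,v=10]: 1111  = hex F
  rows 12-15 [u,v=11]: 1100  = hex C
Counterexample vector (row 0 .. row 15) = 1111110011111100
Output column grouped in 4s = 1111 1100 1111 1100 = 0xFCFC
Convert to decimal digit by digit (value = value*16 + digit):
  F -> 15
  15*16 + 12 (C) = 252
  252*16 + 15 (F) = 4047
  4047*16 + 12 (C) = 64764
Decimal = 64764

64764


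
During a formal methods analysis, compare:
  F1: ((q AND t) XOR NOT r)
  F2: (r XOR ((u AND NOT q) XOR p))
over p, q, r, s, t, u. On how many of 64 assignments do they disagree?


F1 = ((q AND t) XOR NOT r)
F2 = (r XOR ((u AND NOT q) XOR p))
Evaluate both on each of 64 rows (bits = p,q,r,s,t,u):
  row 0 [000000]: F1=1 F2=0 (differ) -> 1
  row 1 [000001]: F1=1 F2=1 -> 0
  row 2 [000010]: F1=1 F2=0 (differ) -> 1
  row 3 [000011]: F1=1 F2=1 -> 0
  row 4 [000100]: F1=1 F2=0 (differ) -> 1
  (every remaining row is evaluated the same way; all 64 results are listed next)
Full result column, 8 rows per line (p,q,r fixed per line; s,t,u runs 000..111 left to right):
  rows 0-7 [p,q,r=000]: 10101010  (ones: 4)
  rows 8-15 [p,q,r=001]: 10101010  (ones: 4)
  rows 16-23 [p,q,r=010]: 11001100  (ones: 4)
  rows 24-31 [p,q,r=011]: 11001100  (ones: 4)
  rows 32-39 [p,q,r=100]: 01010101  (ones: 4)
  rows 40-47 [p,q,r=101]: 01010101  (ones: 4)
  rows 48-55 [p,q,r=110]: 00110011  (ones: 4)
  rows 56-63 [p,q,r=111]: 00110011  (ones: 4)
Disagreements = 4+4+4+4+4+4+4+4 = 32

32


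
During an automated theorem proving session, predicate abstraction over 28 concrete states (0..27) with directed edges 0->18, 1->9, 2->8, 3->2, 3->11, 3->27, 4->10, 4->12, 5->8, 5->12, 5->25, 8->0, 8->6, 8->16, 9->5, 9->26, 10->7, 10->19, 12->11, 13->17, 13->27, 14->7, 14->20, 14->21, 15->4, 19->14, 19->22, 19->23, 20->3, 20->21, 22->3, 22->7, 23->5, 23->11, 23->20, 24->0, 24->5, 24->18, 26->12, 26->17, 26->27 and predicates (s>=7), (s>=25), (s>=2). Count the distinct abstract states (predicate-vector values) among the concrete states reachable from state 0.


BFS from 0:
Concrete reachable: {0, 18}
Abstract via predicates (s>=7), (s>=25), (s>=2):
  (0,0,0) <- {0}
  (1,0,1) <- {18}
Distinct abstract states = 2

2


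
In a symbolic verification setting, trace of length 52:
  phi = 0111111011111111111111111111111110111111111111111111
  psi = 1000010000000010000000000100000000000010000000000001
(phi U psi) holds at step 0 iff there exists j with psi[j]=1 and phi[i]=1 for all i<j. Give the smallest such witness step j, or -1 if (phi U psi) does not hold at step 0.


(phi U psi) at 0: need smallest j with psi[j]=1 and phi[i]=1 for all i in [0,j).
Scan from step 0:
  step 0: psi=1 and phi held for [0,0) -> witness found
Witness step = 0

0


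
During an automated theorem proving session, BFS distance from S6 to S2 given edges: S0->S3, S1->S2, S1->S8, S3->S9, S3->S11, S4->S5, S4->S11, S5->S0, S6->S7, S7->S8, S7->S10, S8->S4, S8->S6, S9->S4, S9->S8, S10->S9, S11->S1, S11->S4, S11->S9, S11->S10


BFS layer-by-layer from S6:
  dist 0: {S6}
  dist 1: {S7}
  dist 2: {S8, S10}
  dist 3: {S4, S9}
  dist 4: {S5, S11}
  dist 5: {S0, S1}
  dist 6: {S2, S3}
  -> S2 reached at distance 6
Shortest path length = 6

6


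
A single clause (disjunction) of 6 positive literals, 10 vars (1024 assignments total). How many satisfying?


Step 1: Total=2^10=1024
Step 2: Unsat when all 6 false: 2^4=16
Step 3: Sat=1024-16=1008

1008


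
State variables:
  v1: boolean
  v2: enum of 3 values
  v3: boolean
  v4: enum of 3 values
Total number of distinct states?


State space = product of domain sizes of all variables.
Domain sizes:
  v1 (boolean): 2
  v2 (enum of 3 values): 3
  v3 (boolean): 2
  v4 (enum of 3 values): 3
Product = 2 * 3 * 2 * 3 = 36

36


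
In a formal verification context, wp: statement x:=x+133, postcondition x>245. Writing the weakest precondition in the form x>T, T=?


Formula: wp(x:=E, P) = P[E/x] (substitute E for x in postcondition)
Step 1: Postcondition: x>245
Step 2: Substitute x+133 for x: x+133>245
Step 3: Solve for x: x > 245-133 = 112

112


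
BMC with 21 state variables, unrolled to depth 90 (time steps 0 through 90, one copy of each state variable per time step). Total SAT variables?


BMC unrolls to depth k, creating one copy of each state var for steps 0..k.
Step count = 90 + 1 = 91 (steps 0 through 90)
Vars per step = 21
Total = 21 * 91 = 1911

1911


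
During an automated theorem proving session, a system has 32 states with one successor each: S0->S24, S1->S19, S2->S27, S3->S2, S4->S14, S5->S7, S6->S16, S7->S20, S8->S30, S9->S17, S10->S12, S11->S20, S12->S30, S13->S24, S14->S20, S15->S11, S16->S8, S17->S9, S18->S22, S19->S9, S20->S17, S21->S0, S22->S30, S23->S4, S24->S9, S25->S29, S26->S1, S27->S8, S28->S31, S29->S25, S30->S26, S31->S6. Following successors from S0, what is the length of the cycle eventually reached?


Trace from S0 until a state repeats:
  S0 -> S24 -> S9 -> S17 -> S9
S9 first seen at step 2, revisited at step 4.
Cycle length = 4 - 2 = 2

2


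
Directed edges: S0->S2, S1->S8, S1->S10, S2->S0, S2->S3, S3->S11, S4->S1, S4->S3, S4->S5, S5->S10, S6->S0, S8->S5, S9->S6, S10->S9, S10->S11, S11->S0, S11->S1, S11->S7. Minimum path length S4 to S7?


BFS layer-by-layer from S4:
  dist 0: {S4}
  dist 1: {S1, S3, S5}
  dist 2: {S8, S10, S11}
  dist 3: {S0, S7, S9}
  -> S7 reached at distance 3
Shortest path length = 3

3


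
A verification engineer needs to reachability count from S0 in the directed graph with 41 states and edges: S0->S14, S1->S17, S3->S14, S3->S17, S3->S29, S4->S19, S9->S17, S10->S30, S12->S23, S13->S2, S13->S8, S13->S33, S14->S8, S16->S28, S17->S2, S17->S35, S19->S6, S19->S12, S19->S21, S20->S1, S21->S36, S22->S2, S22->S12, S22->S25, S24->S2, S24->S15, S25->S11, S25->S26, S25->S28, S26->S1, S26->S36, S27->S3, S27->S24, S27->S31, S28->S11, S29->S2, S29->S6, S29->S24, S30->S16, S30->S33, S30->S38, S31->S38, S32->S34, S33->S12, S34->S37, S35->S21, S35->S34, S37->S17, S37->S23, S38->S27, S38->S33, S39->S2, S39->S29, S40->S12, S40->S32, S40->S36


BFS from S0:
  layer 0: {S0}
  layer 1: {S14}
  layer 2: {S8}
Reachable set: {S0, S8, S14}
Count = 3

3


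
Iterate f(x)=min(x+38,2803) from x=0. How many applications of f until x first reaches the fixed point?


Step 1: x=0, cap=2803, increment=38
Step 2: x grows by 38 each step until capped at 2803; fixed point is x=2803
Step 3: iterations = ceil(2803/38) = 74

74


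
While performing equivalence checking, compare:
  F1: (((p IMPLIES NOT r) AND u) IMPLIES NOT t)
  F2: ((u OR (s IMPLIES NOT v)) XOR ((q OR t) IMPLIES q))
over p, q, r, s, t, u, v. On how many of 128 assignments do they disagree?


F1 = (((p IMPLIES NOT r) AND u) IMPLIES NOT t)
F2 = ((u OR (s IMPLIES NOT v)) XOR ((q OR t) IMPLIES q))
Evaluate both on each of 128 rows (bits = p,q,r,s,t,u,v):
  row 0 [0000000]: F1=1 F2=0 (differ) -> 1
  row 1 [0000001]: F1=1 F2=0 (differ) -> 1
  row 2 [0000010]: F1=1 F2=0 (differ) -> 1
  row 3 [0000011]: F1=1 F2=0 (differ) -> 1
  row 4 [0000100]: F1=1 F2=1 -> 0
  (every remaining row is evaluated the same way; all 128 results are listed next)
Full result column, 8 rows per line (p,q,r,s fixed per line; t,u,v runs 000..111 left to right):
  rows 0-7 [p,q,r,s=0000]: 11110011  (ones: 6)
  rows 8-15 [p,q,r,s=0001]: 10110111  (ones: 6)
  rows 16-23 [p,q,r,s=0010]: 11110011  (ones: 6)
  rows 24-31 [p,q,r,s=0011]: 10110111  (ones: 6)
  rows 32-39 [p,q,r,s=0100]: 11111100  (ones: 6)
  rows 40-47 [p,q,r,s=0101]: 10111000  (ones: 4)
  rows 48-55 [p,q,r,s=0110]: 11111100  (ones: 6)
  rows 56-63 [p,q,r,s=0111]: 10111000  (ones: 4)
  rows 64-71 [p,q,r,s=1000]: 11110011  (ones: 6)
  rows 72-79 [p,q,r,s=1001]: 10110111  (ones: 6)
  rows 80-87 [p,q,r,s=1010]: 11110000  (ones: 4)
  rows 88-95 [p,q,r,s=1011]: 10110100  (ones: 4)
  rows 96-103 [p,q,r,s=1100]: 11111100  (ones: 6)
  rows 104-111 [p,q,r,s=1101]: 10111000  (ones: 4)
  rows 112-119 [p,q,r,s=1110]: 11111111  (ones: 8)
  rows 120-127 [p,q,r,s=1111]: 10111011  (ones: 6)
Disagreements = 6+6+6+6+6+4+6+4+6+6+4+4+6+4+8+6 = 88

88


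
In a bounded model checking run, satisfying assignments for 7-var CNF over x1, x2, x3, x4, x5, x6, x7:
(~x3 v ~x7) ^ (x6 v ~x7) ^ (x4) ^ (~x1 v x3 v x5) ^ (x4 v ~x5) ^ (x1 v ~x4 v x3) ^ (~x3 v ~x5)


CNF with 7 clauses over 7 vars (128 assignments).
An assignment satisfies CNF iff every clause has >=1 true literal.
Check each row (bits = x1,x2,x3,x4,x5,x6,x7; clause T/F shown):
  row 0 [0000000]: clauses=TTFTTTT -> 0
  row 1 [0000001]: clauses=TFFTTTT -> 0
  row 2 [0000010]: clauses=TTFTTTT -> 0
  row 3 [0000011]: clauses=TTFTTTT -> 0
  row 4 [0000100]: clauses=TTFTFTT -> 0
  (every remaining row is evaluated the same way; all 128 results are listed next)
Full result column, 8 rows per line (x1,x2,x3,x4 fixed per line; x5,x6,x7 runs 000..111 left to right):
  rows 0-7 [x1,x2,x3,x4=0000]: 00000000  (ones: 0)
  rows 8-15 [x1,x2,x3,x4=0001]: 00000000  (ones: 0)
  rows 16-23 [x1,x2,x3,x4=0010]: 00000000  (ones: 0)
  rows 24-31 [x1,x2,x3,x4=0011]: 10100000  (ones: 2)
  rows 32-39 [x1,x2,x3,x4=0100]: 00000000  (ones: 0)
  rows 40-47 [x1,x2,x3,x4=0101]: 00000000  (ones: 0)
  rows 48-55 [x1,x2,x3,x4=0110]: 00000000  (ones: 0)
  rows 56-63 [x1,x2,x3,x4=0111]: 10100000  (ones: 2)
  rows 64-71 [x1,x2,x3,x4=1000]: 00000000  (ones: 0)
  rows 72-79 [x1,x2,x3,x4=1001]: 00001011  (ones: 3)
  rows 80-87 [x1,x2,x3,x4=1010]: 00000000  (ones: 0)
  rows 88-95 [x1,x2,x3,x4=1011]: 10100000  (ones: 2)
  rows 96-103 [x1,x2,x3,x4=1100]: 00000000  (ones: 0)
  rows 104-111 [x1,x2,x3,x4=1101]: 00001011  (ones: 3)
  rows 112-119 [x1,x2,x3,x4=1110]: 00000000  (ones: 0)
  rows 120-127 [x1,x2,x3,x4=1111]: 10100000  (ones: 2)
Satisfying assignments = 0+0+0+2+0+0+0+2+0+3+0+2+0+3+0+2 = 14

14


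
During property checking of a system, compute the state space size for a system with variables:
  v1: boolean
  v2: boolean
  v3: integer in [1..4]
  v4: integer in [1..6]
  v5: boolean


State space = product of domain sizes of all variables.
Domain sizes:
  v1 (boolean): 2
  v2 (boolean): 2
  v3 (integer in [1..4]): 4
  v4 (integer in [1..6]): 6
  v5 (boolean): 2
Product = 2 * 2 * 4 * 6 * 2 = 192

192


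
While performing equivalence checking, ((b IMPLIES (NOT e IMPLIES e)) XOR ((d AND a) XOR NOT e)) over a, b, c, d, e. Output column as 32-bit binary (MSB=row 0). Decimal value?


Formula: ((b IMPLIES (NOT e IMPLIES e)) XOR ((d AND a) XOR NOT e)) over a, b, c, d, e (32 rows)
Evaluate each row (bits = a,b,c,d,e, MSB first):
  row 0 [00000]: ((0 IMPLIES (NOT 0 IMPLIES 0)) XOR ((0 AND 0) XOR NOT 0)) -> 0
  row 1 [00001]: ((0 IMPLIES (NOT 1 IMPLIES 1)) XOR ((0 AND 0) XOR NOT 1)) -> 1
  row 2 [00010]: ((0 IMPLIES (NOT 0 IMPLIES 0)) XOR ((1 AND 0) XOR NOT 0)) -> 0
  row 3 [00011]: ((0 IMPLIES (NOT 1 IMPLIES 1)) XOR ((1 AND 0) XOR NOT 1)) -> 1
  row 4 [00100]: ((0 IMPLIES (NOT 0 IMPLIES 0)) XOR ((0 AND 0) XOR NOT 0)) -> 0
  row 5 [00101]: ((0 IMPLIES (NOT 1 IMPLIES 1)) XOR ((0 AND 0) XOR NOT 1)) -> 1
  row 6 [00110]: ((0 IMPLIES (NOT 0 IMPLIES 0)) XOR ((1 AND 0) XOR NOT 0)) -> 0
  row 7 [00111]: ((0 IMPLIES (NOT 1 IMPLIES 1)) XOR ((1 AND 0) XOR NOT 1)) -> 1
  row 8 [01000]: ((1 IMPLIES (NOT 0 IMPLIES 0)) XOR ((0 AND 0) XOR NOT 0)) -> 1
  row 9 [01001]: ((1 IMPLIES (NOT 1 IMPLIES 1)) XOR ((0 AND 0) XOR NOT 1)) -> 1
  row 10 [01010]: ((1 IMPLIES (NOT 0 IMPLIES 0)) XOR ((1 AND 0) XOR NOT 0)) -> 1
  row 11 [01011]: ((1 IMPLIES (NOT 1 IMPLIES 1)) XOR ((1 AND 0) XOR NOT 1)) -> 1
  row 12 [01100]: ((1 IMPLIES (NOT 0 IMPLIES 0)) XOR ((0 AND 0) XOR NOT 0)) -> 1
  row 13 [01101]: ((1 IMPLIES (NOT 1 IMPLIES 1)) XOR ((0 AND 0) XOR NOT 1)) -> 1
  row 14 [01110]: ((1 IMPLIES (NOT 0 IMPLIES 0)) XOR ((1 AND 0) XOR NOT 0)) -> 1
  row 15 [01111]: ((1 IMPLIES (NOT 1 IMPLIES 1)) XOR ((1 AND 0) XOR NOT 1)) -> 1
  row 16 [10000]: ((0 IMPLIES (NOT 0 IMPLIES 0)) XOR ((0 AND 1) XOR NOT 0)) -> 0
  row 17 [10001]: ((0 IMPLIES (NOT 1 IMPLIES 1)) XOR ((0 AND 1) XOR NOT 1)) -> 1
  row 18 [10010]: ((0 IMPLIES (NOT 0 IMPLIES 0)) XOR ((1 AND 1) XOR NOT 0)) -> 1
  row 19 [10011]: ((0 IMPLIES (NOT 1 IMPLIES 1)) XOR ((1 AND 1) XOR NOT 1)) -> 0
  row 20 [10100]: ((0 IMPLIES (NOT 0 IMPLIES 0)) XOR ((0 AND 1) XOR NOT 0)) -> 0
  row 21 [10101]: ((0 IMPLIES (NOT 1 IMPLIES 1)) XOR ((0 AND 1) XOR NOT 1)) -> 1
  row 22 [10110]: ((0 IMPLIES (NOT 0 IMPLIES 0)) XOR ((1 AND 1) XOR NOT 0)) -> 1
  row 23 [10111]: ((0 IMPLIES (NOT 1 IMPLIES 1)) XOR ((1 AND 1) XOR NOT 1)) -> 0
  row 24 [11000]: ((1 IMPLIES (NOT 0 IMPLIES 0)) XOR ((0 AND 1) XOR NOT 0)) -> 1
  row 25 [11001]: ((1 IMPLIES (NOT 1 IMPLIES 1)) XOR ((0 AND 1) XOR NOT 1)) -> 1
  row 26 [11010]: ((1 IMPLIES (NOT 0 IMPLIES 0)) XOR ((1 AND 1) XOR NOT 0)) -> 0
  row 27 [11011]: ((1 IMPLIES (NOT 1 IMPLIES 1)) XOR ((1 AND 1) XOR NOT 1)) -> 0
  row 28 [11100]: ((1 IMPLIES (NOT 0 IMPLIES 0)) XOR ((0 AND 1) XOR NOT 0)) -> 1
  row 29 [11101]: ((1 IMPLIES (NOT 1 IMPLIES 1)) XOR ((0 AND 1) XOR NOT 1)) -> 1
  row 30 [11110]: ((1 IMPLIES (NOT 0 IMPLIES 0)) XOR ((1 AND 1) XOR NOT 0)) -> 0
  row 31 [11111]: ((1 IMPLIES (NOT 1 IMPLIES 1)) XOR ((1 AND 1) XOR NOT 1)) -> 0
Full result column, 4 rows per line (a,b,c fixed per line; d,e runs 00..11 left to right):
  rows 0-3 [a,b,c=000]: 0101  = hex 5
  rows 4-7 [a,b,c=001]: 0101  = hex 5
  rows 8-11 [a,b,c=010]: 1111  = hex F
  rows 12-15 [a,b,c=011]: 1111  = hex F
  rows 16-19 [a,b,c=100]: 0110  = hex 6
  rows 20-23 [a,b,c=101]: 0110  = hex 6
  rows 24-27 [a,b,c=110]: 1100  = hex C
  rows 28-31 [a,b,c=111]: 1100  = hex C
Output column (row 0 .. row 31) = 01010101111111110110011011001100
Output column grouped in 4s = 0101 0101 1111 1111 0110 0110 1100 1100 = 0x55FF66CC
Convert to decimal digit by digit (value = value*16 + digit):
  5 -> 5
  5*16 + 5 = 85
  85*16 + 15 (F) = 1375
  1375*16 + 15 (F) = 22015
  22015*16 + 6 = 352246
  352246*16 + 6 = 5635942
  5635942*16 + 12 (C) = 90175084
  90175084*16 + 12 (C) = 1442801356
Decimal = 1442801356

1442801356


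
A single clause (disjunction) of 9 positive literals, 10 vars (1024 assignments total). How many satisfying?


Step 1: Total=2^10=1024
Step 2: Unsat when all 9 false: 2^1=2
Step 3: Sat=1024-2=1022

1022


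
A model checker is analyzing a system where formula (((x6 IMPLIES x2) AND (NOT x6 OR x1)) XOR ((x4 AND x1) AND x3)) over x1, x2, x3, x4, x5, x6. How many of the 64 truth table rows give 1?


Formula: (((x6 IMPLIES x2) AND (NOT x6 OR x1)) XOR ((x4 AND x1) AND x3)) over 6 vars (64 rows)
Evaluate each row (x1, x2, x3, x4, x5, x6 as bits, MSB first):
  row 0 [000000]: (((0 IMPLIES 0) AND (NOT 0 OR 0)) XOR ((0 AND 0) AND 0)) -> 1
  row 1 [000001]: (((1 IMPLIES 0) AND (NOT 1 OR 0)) XOR ((0 AND 0) AND 0)) -> 0
  row 2 [000010]: (((0 IMPLIES 0) AND (NOT 0 OR 0)) XOR ((0 AND 0) AND 0)) -> 1
  row 3 [000011]: (((1 IMPLIES 0) AND (NOT 1 OR 0)) XOR ((0 AND 0) AND 0)) -> 0
  row 4 [000100]: (((0 IMPLIES 0) AND (NOT 0 OR 0)) XOR ((1 AND 0) AND 0)) -> 1
  (every remaining row is evaluated the same way; all 64 results are listed next)
Full result column, 8 rows per line (x1,x2,x3 fixed per line; x4,x5,x6 runs 000..111 left to right):
  rows 0-7 [x1,x2,x3=000]: 10101010  (ones: 4)
  rows 8-15 [x1,x2,x3=001]: 10101010  (ones: 4)
  rows 16-23 [x1,x2,x3=010]: 10101010  (ones: 4)
  rows 24-31 [x1,x2,x3=011]: 10101010  (ones: 4)
  rows 32-39 [x1,x2,x3=100]: 10101010  (ones: 4)
  rows 40-47 [x1,x2,x3=101]: 10100101  (ones: 4)
  rows 48-55 [x1,x2,x3=110]: 11111111  (ones: 8)
  rows 56-63 [x1,x2,x3=111]: 11110000  (ones: 4)
Count of 1-rows = 4+4+4+4+4+4+8+4 = 36

36


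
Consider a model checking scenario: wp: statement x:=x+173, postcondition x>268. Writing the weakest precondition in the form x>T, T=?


Formula: wp(x:=E, P) = P[E/x] (substitute E for x in postcondition)
Step 1: Postcondition: x>268
Step 2: Substitute x+173 for x: x+173>268
Step 3: Solve for x: x > 268-173 = 95

95


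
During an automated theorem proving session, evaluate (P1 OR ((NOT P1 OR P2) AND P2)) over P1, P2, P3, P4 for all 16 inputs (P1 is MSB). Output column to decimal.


Formula: (P1 OR ((NOT P1 OR P2) AND P2)) over P1, P2, P3, P4 (16 rows)
Evaluate each row (bits = P1,P2,P3,P4, MSB first):
  row 0 [0000]: (0 OR ((NOT 0 OR 0) AND 0)) -> 0
  row 1 [0001]: (0 OR ((NOT 0 OR 0) AND 0)) -> 0
  row 2 [0010]: (0 OR ((NOT 0 OR 0) AND 0)) -> 0
  row 3 [0011]: (0 OR ((NOT 0 OR 0) AND 0)) -> 0
  row 4 [0100]: (0 OR ((NOT 0 OR 1) AND 1)) -> 1
  row 5 [0101]: (0 OR ((NOT 0 OR 1) AND 1)) -> 1
  row 6 [0110]: (0 OR ((NOT 0 OR 1) AND 1)) -> 1
  row 7 [0111]: (0 OR ((NOT 0 OR 1) AND 1)) -> 1
  row 8 [1000]: (1 OR ((NOT 1 OR 0) AND 0)) -> 1
  row 9 [1001]: (1 OR ((NOT 1 OR 0) AND 0)) -> 1
  row 10 [1010]: (1 OR ((NOT 1 OR 0) AND 0)) -> 1
  row 11 [1011]: (1 OR ((NOT 1 OR 0) AND 0)) -> 1
  row 12 [1100]: (1 OR ((NOT 1 OR 1) AND 1)) -> 1
  row 13 [1101]: (1 OR ((NOT 1 OR 1) AND 1)) -> 1
  row 14 [1110]: (1 OR ((NOT 1 OR 1) AND 1)) -> 1
  row 15 [1111]: (1 OR ((NOT 1 OR 1) AND 1)) -> 1
Full result column, 4 rows per line (P1,P2 fixed per line; P3,P4 runs 00..11 left to right):
  rows 0-3 [P1,P2=00]: 0000  = hex 0
  rows 4-7 [P1,P2=01]: 1111  = hex F
  rows 8-11 [P1,P2=10]: 1111  = hex F
  rows 12-15 [P1,P2=11]: 1111  = hex F
Output column (row 0 .. row 15) = 0000111111111111
Output column grouped in 4s = 0000 1111 1111 1111 = 0x0FFF
Convert to decimal digit by digit (value = value*16 + digit):
  0 -> 0
  0*16 + 15 (F) = 15
  15*16 + 15 (F) = 255
  255*16 + 15 (F) = 4095
Decimal = 4095

4095


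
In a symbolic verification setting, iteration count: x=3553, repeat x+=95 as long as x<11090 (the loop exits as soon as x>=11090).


Step 1: x goes from 3553 toward 11090 by 95; the body runs while x<11090, so iterations = ceil((bound-start)/step)
Step 2: Distance=7537
Step 3: ceil(7537/95)=80

80


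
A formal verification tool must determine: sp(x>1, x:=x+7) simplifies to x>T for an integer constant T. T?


Formula: sp(P, x:=E) = exists old_x. (x = E[old_x/x]) AND P[old_x/x] (old_x is the value of x before the assignment; eliminate old_x by solving x = E[old_x/x] for old_x)
Step 1: Precondition P: x>1, i.e. old_x > 1
Step 2: Assignment gives x = old_x + 7, so old_x = x - 7
Step 3: Substitute into P: x - 7 > 1
Step 4: Simplify: x > 1+7 = 8

8


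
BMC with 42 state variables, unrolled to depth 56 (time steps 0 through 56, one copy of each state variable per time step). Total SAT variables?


BMC unrolls to depth k, creating one copy of each state var for steps 0..k.
Step count = 56 + 1 = 57 (steps 0 through 56)
Vars per step = 42
Total = 42 * 57 = 2394

2394


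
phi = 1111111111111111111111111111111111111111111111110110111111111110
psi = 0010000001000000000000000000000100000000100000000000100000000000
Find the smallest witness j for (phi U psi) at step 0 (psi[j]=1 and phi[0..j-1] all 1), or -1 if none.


(phi U psi) at 0: need smallest j with psi[j]=1 and phi[i]=1 for all i in [0,j).
Scan from step 0:
  step 0: phi=1, psi=0 -> continue
  step 1: phi=1, psi=0 -> continue
  step 2: psi=1 and phi held for [0,2) -> witness found
Witness step = 2

2


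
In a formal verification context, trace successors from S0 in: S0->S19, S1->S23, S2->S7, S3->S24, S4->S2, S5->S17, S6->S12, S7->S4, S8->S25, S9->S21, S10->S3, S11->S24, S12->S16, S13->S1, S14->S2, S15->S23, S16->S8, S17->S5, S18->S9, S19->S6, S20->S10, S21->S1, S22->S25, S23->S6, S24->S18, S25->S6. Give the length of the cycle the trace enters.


Trace from S0 until a state repeats:
  S0 -> S19 -> S6 -> S12 -> S16 -> S8 -> S25 -> S6
S6 first seen at step 2, revisited at step 7.
Cycle length = 7 - 2 = 5

5


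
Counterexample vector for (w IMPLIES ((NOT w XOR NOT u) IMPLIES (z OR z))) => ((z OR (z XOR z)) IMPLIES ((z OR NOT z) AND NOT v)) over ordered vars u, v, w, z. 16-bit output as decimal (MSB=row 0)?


F1 = (w IMPLIES ((NOT w XOR NOT u) IMPLIES (z OR z)))
F2 = ((z OR (z XOR z)) IMPLIES ((z OR NOT z) AND NOT v))
Counterexample to F1=>F2 is where F1=1 and F2=0.
Evaluate each row (bits = u,v,w,z, MSB first):
  row 0 [0000]: F1=1 F2=1 -> F1&~F2 -> 0
  row 1 [0001]: F1=1 F2=1 -> F1&~F2 -> 0
  row 2 [0010]: F1=0 F2=1 -> F1&~F2 -> 0
  row 3 [0011]: F1=1 F2=1 -> F1&~F2 -> 0
  row 4 [0100]: F1=1 F2=1 -> F1&~F2 -> 0
  row 5 [0101]: F1=1 F2=0 -> F1&~F2 -> 1
  row 6 [0110]: F1=0 F2=1 -> F1&~F2 -> 0
  row 7 [0111]: F1=1 F2=0 -> F1&~F2 -> 1
  row 8 [1000]: F1=1 F2=1 -> F1&~F2 -> 0
  row 9 [1001]: F1=1 F2=1 -> F1&~F2 -> 0
  row 10 [1010]: F1=1 F2=1 -> F1&~F2 -> 0
  row 11 [1011]: F1=1 F2=1 -> F1&~F2 -> 0
  row 12 [1100]: F1=1 F2=1 -> F1&~F2 -> 0
  row 13 [1101]: F1=1 F2=0 -> F1&~F2 -> 1
  row 14 [1110]: F1=1 F2=1 -> F1&~F2 -> 0
  row 15 [1111]: F1=1 F2=0 -> F1&~F2 -> 1
Full result column, 4 rows per line (u,v fixed per line; w,z runs 00..11 left to right):
  rows 0-3 [u,v=00]: 0000  = hex 0
  rows 4-7 [u,v=01]: 0101  = hex 5
  rows 8-11 [u,v=10]: 0000  = hex 0
  rows 12-15 [u,v=11]: 0101  = hex 5
Counterexample vector (row 0 .. row 15) = 0000010100000101
Output column grouped in 4s = 0000 0101 0000 0101 = 0x0505
Convert to decimal digit by digit (value = value*16 + digit):
  0 -> 0
  0*16 + 5 = 5
  5*16 + 0 = 80
  80*16 + 5 = 1285
Decimal = 1285

1285
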